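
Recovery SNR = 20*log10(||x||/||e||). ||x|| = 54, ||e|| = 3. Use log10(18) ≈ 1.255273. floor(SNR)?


||x||/||e|| = 54/3 = 18.
log10(18) ≈ 1.255273.
20*log10(||x||/||e||) ≈ 20*1.255273 = 25.10546.
floor(25.10546) = 25.

25


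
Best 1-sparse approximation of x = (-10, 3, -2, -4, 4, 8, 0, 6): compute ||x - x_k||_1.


Sorted |x_i| descending: [10, 8, 6, 4, 4, 3, 2, 0]
Keep top 1: [10]
Tail entries: [8, 6, 4, 4, 3, 2, 0]
L1 error = sum of tail = 27.

27


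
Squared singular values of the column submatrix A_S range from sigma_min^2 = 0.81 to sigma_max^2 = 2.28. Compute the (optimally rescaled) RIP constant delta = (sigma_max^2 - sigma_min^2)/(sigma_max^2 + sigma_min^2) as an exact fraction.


lambda_max - lambda_min = 2.28 - 0.81 = 1.47.
lambda_max + lambda_min = 2.28 + 0.81 = 3.09.
delta = 1.47/3.09 = 147/309 = 49/103.

49/103


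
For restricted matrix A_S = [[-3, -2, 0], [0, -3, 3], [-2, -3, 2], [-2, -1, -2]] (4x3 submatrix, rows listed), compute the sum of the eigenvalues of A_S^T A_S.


Sum of eigenvalues of A_S^T A_S = trace(A_S^T A_S) = sum of squared column norms of A_S.
A_S^T A_S diagonal: [17, 23, 17].
trace = 17 + 23 + 17 = 57.

57


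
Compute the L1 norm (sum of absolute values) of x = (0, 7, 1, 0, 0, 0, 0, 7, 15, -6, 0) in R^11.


Non-zero entries: [(1, 7), (2, 1), (7, 7), (8, 15), (9, -6)]
Absolute values: [7, 1, 7, 15, 6]
||x||_1 = sum = 36.

36


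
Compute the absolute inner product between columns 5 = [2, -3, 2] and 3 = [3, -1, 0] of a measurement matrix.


Inner product: 2*3 + -3*-1 + 2*0
Products: [6, 3, 0]
Sum = 9.
|dot| = 9.

9


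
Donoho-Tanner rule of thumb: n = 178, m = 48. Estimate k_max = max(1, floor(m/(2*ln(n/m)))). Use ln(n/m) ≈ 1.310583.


n/m = 178/48 = 89/24.
ln(n/m) ≈ 1.310583.
2*ln(n/m) ≈ 2.621166.
m/(2*ln(n/m)) ≈ 48/2.621166 ≈ 18.3125.
floor = 18.
k_max = max(1, 18) = 18.

18


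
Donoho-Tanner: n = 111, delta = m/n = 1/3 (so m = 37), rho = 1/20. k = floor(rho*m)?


m = 1/3*111 = 37.
rho = 1/20.
rho*m = 1/20*37 = 1.85.
k = floor(1.85) = 1.

1


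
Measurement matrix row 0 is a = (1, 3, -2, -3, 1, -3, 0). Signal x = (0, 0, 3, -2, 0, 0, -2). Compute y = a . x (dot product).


Non-zero terms: ['-2*3', '-3*-2', '0*-2']
Products: [-6, 6, 0]
y = sum = 0.

0


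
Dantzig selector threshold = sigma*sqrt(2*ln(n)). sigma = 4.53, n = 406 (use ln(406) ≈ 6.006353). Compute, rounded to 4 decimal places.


ln(406) ≈ 6.006353.
2*ln(n) ≈ 12.012706.
sqrt(2*ln(n)) ≈ sqrt(12.012706) ≈ 3.465935.
threshold ≈ 4.53*3.465935 = 15.70068555 ≈ 15.7007.

15.7007


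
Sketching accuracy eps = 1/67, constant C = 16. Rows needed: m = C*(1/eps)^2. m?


1/eps = 67.
(1/eps)^2 = 4489.
m = 16*4489 = 71824.

71824


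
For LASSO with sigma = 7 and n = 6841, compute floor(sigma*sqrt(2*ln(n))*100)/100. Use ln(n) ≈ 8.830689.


ln(6841) ≈ 8.830689.
2*ln(n) ≈ 17.661378.
sqrt(2*ln(n)) ≈ sqrt(17.661378) ≈ 4.202544.
lambda ≈ 7*4.202544 = 29.417808.
floor(lambda*100)/100 = 29.41.

29.41


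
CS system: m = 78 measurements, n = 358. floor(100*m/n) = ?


100*m/n = 100*78/358 ≈ 21.7877.
floor = 21.

21


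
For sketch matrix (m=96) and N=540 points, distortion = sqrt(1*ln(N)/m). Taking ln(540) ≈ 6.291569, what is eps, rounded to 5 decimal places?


ln(540) ≈ 6.291569.
1*ln(N)/m ≈ 1*6.291569/96 ≈ 0.06553718.
eps = sqrt(0.06553718) ≈ 0.2560023 ≈ 0.25600.

0.25600


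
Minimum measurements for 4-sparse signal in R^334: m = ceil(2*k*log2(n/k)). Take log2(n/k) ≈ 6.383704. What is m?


log2(n/k) = log2(334/4) ≈ 6.383704.
2*k*log2(n/k) ≈ 2*4*6.383704 = 51.069632.
m = ceil(51.069632) = 52.

52


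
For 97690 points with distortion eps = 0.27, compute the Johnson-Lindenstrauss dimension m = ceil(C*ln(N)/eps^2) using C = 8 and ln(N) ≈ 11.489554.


ln(97690) ≈ 11.489554.
eps^2 = 0.27^2 = 0.0729.
C*ln(N)/eps^2 ≈ 8*11.489554/0.0729 ≈ 1260.8564.
m = ceil(1260.8564) = 1261.

1261


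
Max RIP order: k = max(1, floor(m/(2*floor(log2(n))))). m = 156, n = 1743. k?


floor(log2(1743)) = 10.
2*10 = 20.
m/(2*floor(log2(n))) = 156/20 ≈ 7.8.
floor = 7.
k = max(1, 7) = 7.

7


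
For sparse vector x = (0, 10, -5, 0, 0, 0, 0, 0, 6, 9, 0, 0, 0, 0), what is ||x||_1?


Non-zero entries: [(1, 10), (2, -5), (8, 6), (9, 9)]
Absolute values: [10, 5, 6, 9]
||x||_1 = sum = 30.

30


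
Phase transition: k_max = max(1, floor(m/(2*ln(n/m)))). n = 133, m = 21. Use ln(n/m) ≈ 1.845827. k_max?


n/m = 133/21 = 19/3.
ln(n/m) ≈ 1.845827.
2*ln(n/m) ≈ 3.691654.
m/(2*ln(n/m)) ≈ 21/3.691654 ≈ 5.6885.
floor = 5.
k_max = max(1, 5) = 5.

5


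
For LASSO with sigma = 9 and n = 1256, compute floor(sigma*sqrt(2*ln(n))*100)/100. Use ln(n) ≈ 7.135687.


ln(1256) ≈ 7.135687.
2*ln(n) ≈ 14.271374.
sqrt(2*ln(n)) ≈ sqrt(14.271374) ≈ 3.777747.
lambda ≈ 9*3.777747 = 33.999723.
floor(lambda*100)/100 = 33.99.

33.99


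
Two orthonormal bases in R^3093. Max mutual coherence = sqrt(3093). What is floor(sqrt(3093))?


55^2 = 3025 <= 3093 < 3136 = 56^2, so 55 <= sqrt(3093) < 56.
floor(sqrt(3093)) = 55.

55


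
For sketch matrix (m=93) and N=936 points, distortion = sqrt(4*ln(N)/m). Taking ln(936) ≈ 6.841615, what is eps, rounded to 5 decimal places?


ln(936) ≈ 6.841615.
4*ln(N)/m ≈ 4*6.841615/93 ≈ 0.29426301.
eps = sqrt(0.29426301) ≈ 0.5424601 ≈ 0.54246.

0.54246


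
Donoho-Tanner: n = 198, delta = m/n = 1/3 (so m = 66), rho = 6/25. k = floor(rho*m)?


m = 1/3*198 = 66.
rho = 6/25.
rho*m = 6/25*66 = 15.84.
k = floor(15.84) = 15.

15


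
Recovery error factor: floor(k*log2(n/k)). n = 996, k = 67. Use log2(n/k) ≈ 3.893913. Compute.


log2(n/k) = log2(996/67) ≈ 3.893913.
k*log2(n/k) ≈ 67*3.893913 = 260.892171.
floor(260.892171) = 260.

260


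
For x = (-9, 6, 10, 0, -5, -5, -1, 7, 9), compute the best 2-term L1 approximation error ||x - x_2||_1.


Sorted |x_i| descending: [10, 9, 9, 7, 6, 5, 5, 1, 0]
Keep top 2: [10, 9]
Tail entries: [9, 7, 6, 5, 5, 1, 0]
L1 error = sum of tail = 33.

33


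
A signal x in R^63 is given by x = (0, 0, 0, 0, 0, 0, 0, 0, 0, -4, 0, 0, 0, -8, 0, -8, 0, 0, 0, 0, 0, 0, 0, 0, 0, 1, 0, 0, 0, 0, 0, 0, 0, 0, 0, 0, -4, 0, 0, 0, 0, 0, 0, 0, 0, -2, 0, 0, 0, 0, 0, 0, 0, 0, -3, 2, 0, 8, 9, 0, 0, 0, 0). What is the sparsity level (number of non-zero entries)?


Non-zero positions: [9, 13, 15, 25, 36, 45, 54, 55, 57, 58].
Sparsity = 10.

10


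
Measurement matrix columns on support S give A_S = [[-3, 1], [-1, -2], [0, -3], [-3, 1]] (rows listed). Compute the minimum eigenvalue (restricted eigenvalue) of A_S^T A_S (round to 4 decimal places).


A_S^T A_S = [[19, -4], [-4, 15]].
trace = 34.
det = 269.
disc = trace^2 - 4*det = 1156 - 4*269 = 80.
sqrt(80) ≈ 8.944272.
lam_min = (34 - sqrt(80))/2 ≈ (34 - 8.944272)/2 = 12.527864 ≈ 12.5279.

12.5279


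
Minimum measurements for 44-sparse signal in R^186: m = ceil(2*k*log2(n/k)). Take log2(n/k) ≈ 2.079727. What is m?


log2(n/k) = log2(186/44) ≈ 2.079727.
2*k*log2(n/k) ≈ 2*44*2.079727 = 183.015976.
m = ceil(183.015976) = 184.

184


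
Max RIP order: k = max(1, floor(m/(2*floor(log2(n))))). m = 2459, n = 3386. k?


floor(log2(3386)) = 11.
2*11 = 22.
m/(2*floor(log2(n))) = 2459/22 ≈ 111.7727.
floor = 111.
k = max(1, 111) = 111.

111


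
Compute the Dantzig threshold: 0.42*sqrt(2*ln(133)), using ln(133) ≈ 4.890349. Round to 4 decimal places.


ln(133) ≈ 4.890349.
2*ln(n) ≈ 9.780698.
sqrt(2*ln(n)) ≈ sqrt(9.780698) ≈ 3.127411.
threshold ≈ 0.42*3.127411 = 1.31351262 ≈ 1.3135.

1.3135


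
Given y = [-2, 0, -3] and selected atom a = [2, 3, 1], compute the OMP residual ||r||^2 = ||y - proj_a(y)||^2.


a^T a = 14.
a^T y = -7.
coeff = -7/14 = -1/2.
||r||^2 = 19/2.

19/2


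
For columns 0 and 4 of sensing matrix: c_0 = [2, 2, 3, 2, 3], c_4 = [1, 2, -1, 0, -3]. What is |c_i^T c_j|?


Inner product: 2*1 + 2*2 + 3*-1 + 2*0 + 3*-3
Products: [2, 4, -3, 0, -9]
Sum = -6.
|dot| = 6.

6


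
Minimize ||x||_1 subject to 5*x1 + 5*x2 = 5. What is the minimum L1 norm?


Axis intercepts:
  x1 = 1, x2 = 0: L1 = 1
  x1 = 0, x2 = 1: L1 = 1
x* = (1, 0)
||x*||_1 = 1.

1


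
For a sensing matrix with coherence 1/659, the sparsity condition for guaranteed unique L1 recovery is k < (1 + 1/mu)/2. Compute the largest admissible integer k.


1/mu = 659.
1 + 1/mu = 660.
(1 + 1/mu)/2 = 330 is an integer and the inequality is strict, so k_max = 330 - 1 = 329.

329


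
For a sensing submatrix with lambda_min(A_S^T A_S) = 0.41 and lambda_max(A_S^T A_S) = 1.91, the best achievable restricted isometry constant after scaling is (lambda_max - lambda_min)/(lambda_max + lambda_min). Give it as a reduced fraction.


lambda_max - lambda_min = 1.91 - 0.41 = 1.50.
lambda_max + lambda_min = 1.91 + 0.41 = 2.32.
delta = 1.50/2.32 = 150/232 = 75/116.

75/116


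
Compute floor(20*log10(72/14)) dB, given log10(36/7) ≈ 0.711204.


||x||/||e|| = 72/14 = 36/7.
log10(36/7) ≈ 0.711204.
20*log10(||x||/||e||) ≈ 20*0.711204 = 14.22408.
floor(14.22408) = 14.

14


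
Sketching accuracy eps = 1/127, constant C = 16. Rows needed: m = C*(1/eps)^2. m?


1/eps = 127.
(1/eps)^2 = 16129.
m = 16*16129 = 258064.

258064


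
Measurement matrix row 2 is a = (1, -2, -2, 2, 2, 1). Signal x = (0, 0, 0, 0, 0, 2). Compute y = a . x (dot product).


Non-zero terms: ['1*2']
Products: [2]
y = sum = 2.

2


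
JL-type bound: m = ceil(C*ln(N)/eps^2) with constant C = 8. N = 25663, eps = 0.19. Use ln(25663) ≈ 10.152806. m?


ln(25663) ≈ 10.152806.
eps^2 = 0.19^2 = 0.0361.
C*ln(N)/eps^2 ≈ 8*10.152806/0.0361 ≈ 2249.9293.
m = ceil(2249.9293) = 2250.

2250


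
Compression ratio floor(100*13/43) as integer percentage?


100*m/n = 100*13/43 ≈ 30.2326.
floor = 30.

30


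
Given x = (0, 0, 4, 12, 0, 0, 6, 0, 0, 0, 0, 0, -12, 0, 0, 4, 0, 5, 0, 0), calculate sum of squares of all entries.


Non-zero entries: [(2, 4), (3, 12), (6, 6), (12, -12), (15, 4), (17, 5)]
Squares: [16, 144, 36, 144, 16, 25]
||x||_2^2 = sum = 381.

381


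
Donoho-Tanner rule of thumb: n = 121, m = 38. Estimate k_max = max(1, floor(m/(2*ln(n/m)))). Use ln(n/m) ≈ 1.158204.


n/m = 121/38.
ln(n/m) ≈ 1.158204.
2*ln(n/m) ≈ 2.316408.
m/(2*ln(n/m)) ≈ 38/2.316408 ≈ 16.4047.
floor = 16.
k_max = max(1, 16) = 16.

16


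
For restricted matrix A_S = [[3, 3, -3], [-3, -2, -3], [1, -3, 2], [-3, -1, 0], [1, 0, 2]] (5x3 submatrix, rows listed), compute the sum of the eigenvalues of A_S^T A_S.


Sum of eigenvalues of A_S^T A_S = trace(A_S^T A_S) = sum of squared column norms of A_S.
A_S^T A_S diagonal: [29, 23, 26].
trace = 29 + 23 + 26 = 78.

78


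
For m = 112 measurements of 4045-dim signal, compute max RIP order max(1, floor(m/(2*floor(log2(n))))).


floor(log2(4045)) = 11.
2*11 = 22.
m/(2*floor(log2(n))) = 112/22 ≈ 5.0909.
floor = 5.
k = max(1, 5) = 5.

5


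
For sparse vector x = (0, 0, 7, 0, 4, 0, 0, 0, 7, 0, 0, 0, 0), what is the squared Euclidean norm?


Non-zero entries: [(2, 7), (4, 4), (8, 7)]
Squares: [49, 16, 49]
||x||_2^2 = sum = 114.

114


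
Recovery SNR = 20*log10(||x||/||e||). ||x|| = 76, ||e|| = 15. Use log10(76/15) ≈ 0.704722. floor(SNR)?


||x||/||e|| = 76/15.
log10(76/15) ≈ 0.704722.
20*log10(||x||/||e||) ≈ 20*0.704722 = 14.09444.
floor(14.09444) = 14.

14


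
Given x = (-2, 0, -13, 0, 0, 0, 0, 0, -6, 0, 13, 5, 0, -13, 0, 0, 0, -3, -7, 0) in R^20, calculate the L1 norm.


Non-zero entries: [(0, -2), (2, -13), (8, -6), (10, 13), (11, 5), (13, -13), (17, -3), (18, -7)]
Absolute values: [2, 13, 6, 13, 5, 13, 3, 7]
||x||_1 = sum = 62.

62


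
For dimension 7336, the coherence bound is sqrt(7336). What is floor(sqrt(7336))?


85^2 = 7225 <= 7336 < 7396 = 86^2, so 85 <= sqrt(7336) < 86.
floor(sqrt(7336)) = 85.

85


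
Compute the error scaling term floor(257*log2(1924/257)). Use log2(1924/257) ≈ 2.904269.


log2(n/k) = log2(1924/257) ≈ 2.904269.
k*log2(n/k) ≈ 257*2.904269 = 746.397133.
floor(746.397133) = 746.

746


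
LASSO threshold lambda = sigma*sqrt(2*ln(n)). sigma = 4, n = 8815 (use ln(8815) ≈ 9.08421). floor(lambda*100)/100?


ln(8815) ≈ 9.08421.
2*ln(n) ≈ 18.16842.
sqrt(2*ln(n)) ≈ sqrt(18.16842) ≈ 4.262443.
lambda ≈ 4*4.262443 = 17.049772.
floor(lambda*100)/100 = 17.04.

17.04


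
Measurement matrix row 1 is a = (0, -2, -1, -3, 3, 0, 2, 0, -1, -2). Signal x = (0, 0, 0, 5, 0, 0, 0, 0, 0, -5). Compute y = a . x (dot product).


Non-zero terms: ['-3*5', '-2*-5']
Products: [-15, 10]
y = sum = -5.

-5


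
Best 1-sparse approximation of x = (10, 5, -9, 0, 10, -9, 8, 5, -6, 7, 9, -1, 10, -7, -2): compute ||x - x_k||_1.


Sorted |x_i| descending: [10, 10, 10, 9, 9, 9, 8, 7, 7, 6, 5, 5, 2, 1, 0]
Keep top 1: [10]
Tail entries: [10, 10, 9, 9, 9, 8, 7, 7, 6, 5, 5, 2, 1, 0]
L1 error = sum of tail = 88.

88


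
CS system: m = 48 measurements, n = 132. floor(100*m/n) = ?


100*m/n = 100*48/132 ≈ 36.3636.
floor = 36.

36


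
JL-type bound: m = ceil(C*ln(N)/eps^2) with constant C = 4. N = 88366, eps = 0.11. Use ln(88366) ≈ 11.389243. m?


ln(88366) ≈ 11.389243.
eps^2 = 0.11^2 = 0.0121.
C*ln(N)/eps^2 ≈ 4*11.389243/0.0121 ≈ 3765.039.
m = ceil(3765.039) = 3766.

3766


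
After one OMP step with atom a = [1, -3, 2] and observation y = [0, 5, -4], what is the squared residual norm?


a^T a = 14.
a^T y = -23.
coeff = -23/14 = -23/14.
||r||^2 = 45/14.

45/14


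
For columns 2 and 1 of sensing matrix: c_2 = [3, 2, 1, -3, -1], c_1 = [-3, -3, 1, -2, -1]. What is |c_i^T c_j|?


Inner product: 3*-3 + 2*-3 + 1*1 + -3*-2 + -1*-1
Products: [-9, -6, 1, 6, 1]
Sum = -7.
|dot| = 7.

7


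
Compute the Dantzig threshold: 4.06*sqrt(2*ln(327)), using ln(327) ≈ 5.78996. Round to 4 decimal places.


ln(327) ≈ 5.78996.
2*ln(n) ≈ 11.57992.
sqrt(2*ln(n)) ≈ sqrt(11.57992) ≈ 3.402928.
threshold ≈ 4.06*3.402928 = 13.81588768 ≈ 13.8159.

13.8159


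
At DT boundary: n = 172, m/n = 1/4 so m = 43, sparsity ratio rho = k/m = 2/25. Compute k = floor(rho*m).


m = 1/4*172 = 43.
rho = 2/25.
rho*m = 2/25*43 = 3.44.
k = floor(3.44) = 3.

3


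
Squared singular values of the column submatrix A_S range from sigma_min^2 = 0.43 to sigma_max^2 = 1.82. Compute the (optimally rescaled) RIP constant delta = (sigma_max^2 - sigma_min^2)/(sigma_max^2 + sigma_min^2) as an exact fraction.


lambda_max - lambda_min = 1.82 - 0.43 = 1.39.
lambda_max + lambda_min = 1.82 + 0.43 = 2.25.
delta = 1.39/2.25 = 139/225.

139/225


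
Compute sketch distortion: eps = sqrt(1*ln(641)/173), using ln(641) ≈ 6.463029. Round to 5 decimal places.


ln(641) ≈ 6.463029.
1*ln(N)/m ≈ 1*6.463029/173 ≈ 0.03735855.
eps = sqrt(0.03735855) ≈ 0.1932836 ≈ 0.19328.

0.19328


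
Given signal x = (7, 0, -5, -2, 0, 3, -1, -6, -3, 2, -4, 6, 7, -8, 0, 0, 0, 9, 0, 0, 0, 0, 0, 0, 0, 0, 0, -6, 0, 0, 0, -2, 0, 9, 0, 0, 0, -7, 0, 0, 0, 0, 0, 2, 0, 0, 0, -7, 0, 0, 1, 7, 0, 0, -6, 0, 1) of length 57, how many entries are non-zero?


Non-zero positions: [0, 2, 3, 5, 6, 7, 8, 9, 10, 11, 12, 13, 17, 27, 31, 33, 37, 43, 47, 50, 51, 54, 56].
Sparsity = 23.

23


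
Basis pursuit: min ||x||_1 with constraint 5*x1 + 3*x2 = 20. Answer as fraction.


Axis intercepts:
  x1 = 4, x2 = 0: L1 = 4
  x1 = 0, x2 = 20/3: L1 = 20/3
x* = (4, 0)
||x*||_1 = 4.

4


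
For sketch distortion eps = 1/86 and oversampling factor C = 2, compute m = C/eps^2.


1/eps = 86.
(1/eps)^2 = 7396.
m = 2*7396 = 14792.

14792


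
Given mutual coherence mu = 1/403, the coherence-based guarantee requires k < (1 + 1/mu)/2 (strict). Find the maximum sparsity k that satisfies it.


1/mu = 403.
1 + 1/mu = 404.
(1 + 1/mu)/2 = 202 is an integer and the inequality is strict, so k_max = 202 - 1 = 201.

201


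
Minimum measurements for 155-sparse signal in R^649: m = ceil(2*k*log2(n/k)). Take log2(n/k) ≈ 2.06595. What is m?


log2(n/k) = log2(649/155) ≈ 2.06595.
2*k*log2(n/k) ≈ 2*155*2.06595 = 640.4445.
m = ceil(640.4445) = 641.

641


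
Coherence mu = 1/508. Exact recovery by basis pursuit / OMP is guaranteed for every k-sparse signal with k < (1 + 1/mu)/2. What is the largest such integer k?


1/mu = 508.
1 + 1/mu = 509.
(1 + 1/mu)/2 = 254.5 is not an integer, so k_max = floor(254.5) = 254.

254


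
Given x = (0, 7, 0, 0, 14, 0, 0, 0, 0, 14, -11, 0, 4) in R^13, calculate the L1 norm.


Non-zero entries: [(1, 7), (4, 14), (9, 14), (10, -11), (12, 4)]
Absolute values: [7, 14, 14, 11, 4]
||x||_1 = sum = 50.

50


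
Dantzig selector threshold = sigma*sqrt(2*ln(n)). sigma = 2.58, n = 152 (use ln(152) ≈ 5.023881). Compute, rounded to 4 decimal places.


ln(152) ≈ 5.023881.
2*ln(n) ≈ 10.047762.
sqrt(2*ln(n)) ≈ sqrt(10.047762) ≈ 3.16982.
threshold ≈ 2.58*3.16982 = 8.1781356 ≈ 8.1781.

8.1781


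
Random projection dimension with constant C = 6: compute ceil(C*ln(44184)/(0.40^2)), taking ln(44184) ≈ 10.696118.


ln(44184) ≈ 10.696118.
eps^2 = 0.40^2 = 0.16.
C*ln(N)/eps^2 ≈ 6*10.696118/0.16 ≈ 401.1044.
m = ceil(401.1044) = 402.

402


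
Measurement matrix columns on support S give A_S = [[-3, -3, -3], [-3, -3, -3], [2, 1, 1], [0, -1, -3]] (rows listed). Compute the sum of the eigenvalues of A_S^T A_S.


Sum of eigenvalues of A_S^T A_S = trace(A_S^T A_S) = sum of squared column norms of A_S.
A_S^T A_S diagonal: [22, 20, 28].
trace = 22 + 20 + 28 = 70.

70


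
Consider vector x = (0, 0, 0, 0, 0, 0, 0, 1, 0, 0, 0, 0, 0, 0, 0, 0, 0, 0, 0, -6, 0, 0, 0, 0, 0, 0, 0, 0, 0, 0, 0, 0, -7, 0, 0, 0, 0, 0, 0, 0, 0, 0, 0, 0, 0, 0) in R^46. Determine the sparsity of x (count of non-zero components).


Non-zero positions: [7, 19, 32].
Sparsity = 3.

3


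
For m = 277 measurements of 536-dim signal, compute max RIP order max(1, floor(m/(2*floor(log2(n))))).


floor(log2(536)) = 9.
2*9 = 18.
m/(2*floor(log2(n))) = 277/18 ≈ 15.3889.
floor = 15.
k = max(1, 15) = 15.

15


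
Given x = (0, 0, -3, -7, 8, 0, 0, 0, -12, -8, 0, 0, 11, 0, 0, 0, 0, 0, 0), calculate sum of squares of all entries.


Non-zero entries: [(2, -3), (3, -7), (4, 8), (8, -12), (9, -8), (12, 11)]
Squares: [9, 49, 64, 144, 64, 121]
||x||_2^2 = sum = 451.

451


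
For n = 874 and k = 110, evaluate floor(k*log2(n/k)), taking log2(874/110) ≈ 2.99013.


log2(n/k) = log2(874/110) ≈ 2.99013.
k*log2(n/k) ≈ 110*2.99013 = 328.9143.
floor(328.9143) = 328.

328


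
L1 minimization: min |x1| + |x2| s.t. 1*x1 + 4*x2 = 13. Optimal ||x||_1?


Axis intercepts:
  x1 = 13, x2 = 0: L1 = 13
  x1 = 0, x2 = 13/4: L1 = 13/4
x* = (0, 13/4)
||x*||_1 = 13/4.

13/4


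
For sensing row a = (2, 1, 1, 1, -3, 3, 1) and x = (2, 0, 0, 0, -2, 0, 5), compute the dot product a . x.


Non-zero terms: ['2*2', '-3*-2', '1*5']
Products: [4, 6, 5]
y = sum = 15.

15


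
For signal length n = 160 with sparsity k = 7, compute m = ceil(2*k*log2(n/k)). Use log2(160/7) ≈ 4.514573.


log2(n/k) = log2(160/7) ≈ 4.514573.
2*k*log2(n/k) ≈ 2*7*4.514573 = 63.204022.
m = ceil(63.204022) = 64.

64


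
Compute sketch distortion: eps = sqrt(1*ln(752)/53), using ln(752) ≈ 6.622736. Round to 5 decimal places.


ln(752) ≈ 6.622736.
1*ln(N)/m ≈ 1*6.622736/53 ≈ 0.12495728.
eps = sqrt(0.12495728) ≈ 0.353493 ≈ 0.35349.

0.35349


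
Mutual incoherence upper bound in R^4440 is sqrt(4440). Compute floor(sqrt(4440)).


66^2 = 4356 <= 4440 < 4489 = 67^2, so 66 <= sqrt(4440) < 67.
floor(sqrt(4440)) = 66.

66


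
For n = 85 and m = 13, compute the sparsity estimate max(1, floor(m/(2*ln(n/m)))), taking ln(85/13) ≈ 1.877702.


n/m = 85/13.
ln(n/m) ≈ 1.877702.
2*ln(n/m) ≈ 3.755404.
m/(2*ln(n/m)) ≈ 13/3.755404 ≈ 3.4617.
floor = 3.
k_max = max(1, 3) = 3.

3


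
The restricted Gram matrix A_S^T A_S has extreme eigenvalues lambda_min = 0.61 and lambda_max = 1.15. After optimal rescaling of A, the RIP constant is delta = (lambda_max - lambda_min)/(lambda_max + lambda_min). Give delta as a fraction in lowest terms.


lambda_max - lambda_min = 1.15 - 0.61 = 0.54.
lambda_max + lambda_min = 1.15 + 0.61 = 1.76.
delta = 0.54/1.76 = 54/176 = 27/88.

27/88


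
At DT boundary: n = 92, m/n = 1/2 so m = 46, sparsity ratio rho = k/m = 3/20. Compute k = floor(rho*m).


m = 1/2*92 = 46.
rho = 3/20.
rho*m = 3/20*46 = 6.9.
k = floor(6.9) = 6.

6


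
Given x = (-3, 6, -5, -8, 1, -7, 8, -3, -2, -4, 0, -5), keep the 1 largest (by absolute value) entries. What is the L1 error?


Sorted |x_i| descending: [8, 8, 7, 6, 5, 5, 4, 3, 3, 2, 1, 0]
Keep top 1: [8]
Tail entries: [8, 7, 6, 5, 5, 4, 3, 3, 2, 1, 0]
L1 error = sum of tail = 44.

44


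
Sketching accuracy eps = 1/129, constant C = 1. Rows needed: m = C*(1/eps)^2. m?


1/eps = 129.
(1/eps)^2 = 16641.
m = 1*16641 = 16641.

16641


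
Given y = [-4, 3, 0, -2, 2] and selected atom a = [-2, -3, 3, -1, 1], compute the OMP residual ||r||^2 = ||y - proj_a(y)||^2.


a^T a = 24.
a^T y = 3.
coeff = 3/24 = 1/8.
||r||^2 = 261/8.

261/8


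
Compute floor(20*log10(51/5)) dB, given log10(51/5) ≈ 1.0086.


||x||/||e|| = 51/5.
log10(51/5) ≈ 1.0086.
20*log10(||x||/||e||) ≈ 20*1.0086 = 20.172.
floor(20.172) = 20.

20


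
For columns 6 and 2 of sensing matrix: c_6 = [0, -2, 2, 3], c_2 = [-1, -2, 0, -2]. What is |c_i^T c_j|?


Inner product: 0*-1 + -2*-2 + 2*0 + 3*-2
Products: [0, 4, 0, -6]
Sum = -2.
|dot| = 2.

2


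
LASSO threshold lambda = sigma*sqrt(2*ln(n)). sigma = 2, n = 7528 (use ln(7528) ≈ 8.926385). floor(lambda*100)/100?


ln(7528) ≈ 8.926385.
2*ln(n) ≈ 17.85277.
sqrt(2*ln(n)) ≈ sqrt(17.85277) ≈ 4.225254.
lambda ≈ 2*4.225254 = 8.450508.
floor(lambda*100)/100 = 8.45.

8.45


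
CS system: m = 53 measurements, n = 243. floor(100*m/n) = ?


100*m/n = 100*53/243 ≈ 21.8107.
floor = 21.

21


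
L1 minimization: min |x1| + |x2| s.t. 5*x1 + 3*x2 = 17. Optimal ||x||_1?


Axis intercepts:
  x1 = 17/5, x2 = 0: L1 = 17/5
  x1 = 0, x2 = 17/3: L1 = 17/3
x* = (17/5, 0)
||x*||_1 = 17/5.

17/5


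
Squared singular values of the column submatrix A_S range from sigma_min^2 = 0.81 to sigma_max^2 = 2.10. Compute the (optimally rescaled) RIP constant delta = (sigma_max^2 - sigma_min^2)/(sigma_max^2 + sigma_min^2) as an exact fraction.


lambda_max - lambda_min = 2.10 - 0.81 = 1.29.
lambda_max + lambda_min = 2.10 + 0.81 = 2.91.
delta = 1.29/2.91 = 129/291 = 43/97.

43/97


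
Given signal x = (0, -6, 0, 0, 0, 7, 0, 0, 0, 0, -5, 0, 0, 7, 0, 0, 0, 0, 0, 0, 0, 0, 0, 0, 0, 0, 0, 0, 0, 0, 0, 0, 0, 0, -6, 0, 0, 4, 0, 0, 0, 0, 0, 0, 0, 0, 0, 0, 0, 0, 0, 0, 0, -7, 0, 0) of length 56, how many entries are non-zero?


Non-zero positions: [1, 5, 10, 13, 34, 37, 53].
Sparsity = 7.

7


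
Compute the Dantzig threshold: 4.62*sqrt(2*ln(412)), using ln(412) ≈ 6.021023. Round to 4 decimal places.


ln(412) ≈ 6.021023.
2*ln(n) ≈ 12.042046.
sqrt(2*ln(n)) ≈ sqrt(12.042046) ≈ 3.470165.
threshold ≈ 4.62*3.470165 = 16.0321623 ≈ 16.0322.

16.0322


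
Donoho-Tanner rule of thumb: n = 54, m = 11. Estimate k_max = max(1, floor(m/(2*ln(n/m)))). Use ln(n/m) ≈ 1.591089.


n/m = 54/11.
ln(n/m) ≈ 1.591089.
2*ln(n/m) ≈ 3.182178.
m/(2*ln(n/m)) ≈ 11/3.182178 ≈ 3.4568.
floor = 3.
k_max = max(1, 3) = 3.

3


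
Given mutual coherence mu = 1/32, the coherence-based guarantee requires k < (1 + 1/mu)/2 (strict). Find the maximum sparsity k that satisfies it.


1/mu = 32.
1 + 1/mu = 33.
(1 + 1/mu)/2 = 16.5 is not an integer, so k_max = floor(16.5) = 16.

16


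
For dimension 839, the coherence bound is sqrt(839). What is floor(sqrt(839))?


28^2 = 784 <= 839 < 841 = 29^2, so 28 <= sqrt(839) < 29.
floor(sqrt(839)) = 28.

28


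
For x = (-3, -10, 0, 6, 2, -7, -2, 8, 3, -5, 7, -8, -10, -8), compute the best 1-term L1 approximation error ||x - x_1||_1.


Sorted |x_i| descending: [10, 10, 8, 8, 8, 7, 7, 6, 5, 3, 3, 2, 2, 0]
Keep top 1: [10]
Tail entries: [10, 8, 8, 8, 7, 7, 6, 5, 3, 3, 2, 2, 0]
L1 error = sum of tail = 69.

69


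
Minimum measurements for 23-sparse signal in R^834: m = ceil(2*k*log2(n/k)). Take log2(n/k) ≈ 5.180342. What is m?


log2(n/k) = log2(834/23) ≈ 5.180342.
2*k*log2(n/k) ≈ 2*23*5.180342 = 238.295732.
m = ceil(238.295732) = 239.

239


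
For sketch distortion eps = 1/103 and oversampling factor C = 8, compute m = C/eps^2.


1/eps = 103.
(1/eps)^2 = 10609.
m = 8*10609 = 84872.

84872


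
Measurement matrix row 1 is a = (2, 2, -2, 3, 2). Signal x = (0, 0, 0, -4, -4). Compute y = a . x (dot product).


Non-zero terms: ['3*-4', '2*-4']
Products: [-12, -8]
y = sum = -20.

-20


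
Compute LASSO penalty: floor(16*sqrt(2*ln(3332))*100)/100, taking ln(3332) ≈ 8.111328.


ln(3332) ≈ 8.111328.
2*ln(n) ≈ 16.222656.
sqrt(2*ln(n)) ≈ sqrt(16.222656) ≈ 4.027736.
lambda ≈ 16*4.027736 = 64.443776.
floor(lambda*100)/100 = 64.44.

64.44


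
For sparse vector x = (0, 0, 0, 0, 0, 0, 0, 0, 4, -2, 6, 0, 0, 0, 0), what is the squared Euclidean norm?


Non-zero entries: [(8, 4), (9, -2), (10, 6)]
Squares: [16, 4, 36]
||x||_2^2 = sum = 56.

56


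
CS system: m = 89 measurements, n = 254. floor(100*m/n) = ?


100*m/n = 100*89/254 ≈ 35.0394.
floor = 35.

35


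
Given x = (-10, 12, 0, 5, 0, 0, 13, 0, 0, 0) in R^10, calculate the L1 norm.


Non-zero entries: [(0, -10), (1, 12), (3, 5), (6, 13)]
Absolute values: [10, 12, 5, 13]
||x||_1 = sum = 40.

40


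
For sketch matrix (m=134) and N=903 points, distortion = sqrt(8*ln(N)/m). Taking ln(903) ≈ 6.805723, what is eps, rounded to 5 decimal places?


ln(903) ≈ 6.805723.
8*ln(N)/m ≈ 8*6.805723/134 ≈ 0.40631182.
eps = sqrt(0.40631182) ≈ 0.6374259 ≈ 0.63743.

0.63743


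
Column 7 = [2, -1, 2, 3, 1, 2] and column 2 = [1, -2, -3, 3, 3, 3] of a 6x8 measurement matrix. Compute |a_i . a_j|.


Inner product: 2*1 + -1*-2 + 2*-3 + 3*3 + 1*3 + 2*3
Products: [2, 2, -6, 9, 3, 6]
Sum = 16.
|dot| = 16.

16


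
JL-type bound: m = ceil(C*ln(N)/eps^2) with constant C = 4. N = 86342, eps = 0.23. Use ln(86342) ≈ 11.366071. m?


ln(86342) ≈ 11.366071.
eps^2 = 0.23^2 = 0.0529.
C*ln(N)/eps^2 ≈ 4*11.366071/0.0529 ≈ 859.4383.
m = ceil(859.4383) = 860.

860


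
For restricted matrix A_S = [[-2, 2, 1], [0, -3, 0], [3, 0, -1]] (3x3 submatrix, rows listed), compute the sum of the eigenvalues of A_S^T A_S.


Sum of eigenvalues of A_S^T A_S = trace(A_S^T A_S) = sum of squared column norms of A_S.
A_S^T A_S diagonal: [13, 13, 2].
trace = 13 + 13 + 2 = 28.

28


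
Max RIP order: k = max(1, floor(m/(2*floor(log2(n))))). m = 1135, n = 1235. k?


floor(log2(1235)) = 10.
2*10 = 20.
m/(2*floor(log2(n))) = 1135/20 ≈ 56.75.
floor = 56.
k = max(1, 56) = 56.

56


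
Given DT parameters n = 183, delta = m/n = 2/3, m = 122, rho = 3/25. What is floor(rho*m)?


m = 2/3*183 = 122.
rho = 3/25.
rho*m = 3/25*122 = 14.64.
k = floor(14.64) = 14.

14


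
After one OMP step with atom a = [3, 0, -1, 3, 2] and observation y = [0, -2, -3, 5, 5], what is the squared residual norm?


a^T a = 23.
a^T y = 28.
coeff = 28/23 = 28/23.
||r||^2 = 665/23.

665/23


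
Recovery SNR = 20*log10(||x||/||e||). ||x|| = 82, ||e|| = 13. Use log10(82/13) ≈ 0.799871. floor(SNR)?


||x||/||e|| = 82/13.
log10(82/13) ≈ 0.799871.
20*log10(||x||/||e||) ≈ 20*0.799871 = 15.99742.
floor(15.99742) = 15.

15


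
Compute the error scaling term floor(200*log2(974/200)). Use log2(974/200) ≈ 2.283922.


log2(n/k) = log2(974/200) ≈ 2.283922.
k*log2(n/k) ≈ 200*2.283922 = 456.7844.
floor(456.7844) = 456.

456


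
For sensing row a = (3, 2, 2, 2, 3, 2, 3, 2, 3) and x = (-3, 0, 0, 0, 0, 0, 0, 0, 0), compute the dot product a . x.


Non-zero terms: ['3*-3']
Products: [-9]
y = sum = -9.

-9


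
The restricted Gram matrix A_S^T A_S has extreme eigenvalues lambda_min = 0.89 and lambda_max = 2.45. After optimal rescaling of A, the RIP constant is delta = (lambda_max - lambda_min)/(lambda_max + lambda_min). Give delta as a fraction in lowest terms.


lambda_max - lambda_min = 2.45 - 0.89 = 1.56.
lambda_max + lambda_min = 2.45 + 0.89 = 3.34.
delta = 1.56/3.34 = 156/334 = 78/167.

78/167


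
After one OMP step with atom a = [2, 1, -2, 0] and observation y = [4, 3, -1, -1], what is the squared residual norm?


a^T a = 9.
a^T y = 13.
coeff = 13/9 = 13/9.
||r||^2 = 74/9.

74/9


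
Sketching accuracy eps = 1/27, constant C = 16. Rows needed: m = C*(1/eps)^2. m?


1/eps = 27.
(1/eps)^2 = 729.
m = 16*729 = 11664.

11664


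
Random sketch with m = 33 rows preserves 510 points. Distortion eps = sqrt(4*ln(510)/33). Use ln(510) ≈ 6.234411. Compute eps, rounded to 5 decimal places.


ln(510) ≈ 6.234411.
4*ln(N)/m ≈ 4*6.234411/33 ≈ 0.75568618.
eps = sqrt(0.75568618) ≈ 0.8693021 ≈ 0.86930.

0.86930


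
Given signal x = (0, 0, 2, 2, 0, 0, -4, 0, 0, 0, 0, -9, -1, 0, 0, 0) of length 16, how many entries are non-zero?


Non-zero positions: [2, 3, 6, 11, 12].
Sparsity = 5.

5


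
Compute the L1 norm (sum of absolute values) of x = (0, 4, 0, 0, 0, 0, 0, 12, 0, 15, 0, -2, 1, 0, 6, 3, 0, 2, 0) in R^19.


Non-zero entries: [(1, 4), (7, 12), (9, 15), (11, -2), (12, 1), (14, 6), (15, 3), (17, 2)]
Absolute values: [4, 12, 15, 2, 1, 6, 3, 2]
||x||_1 = sum = 45.

45


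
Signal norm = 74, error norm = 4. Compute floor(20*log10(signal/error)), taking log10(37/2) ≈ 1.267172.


||x||/||e|| = 74/4 = 37/2.
log10(37/2) ≈ 1.267172.
20*log10(||x||/||e||) ≈ 20*1.267172 = 25.34344.
floor(25.34344) = 25.

25


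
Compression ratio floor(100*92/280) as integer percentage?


100*m/n = 100*92/280 ≈ 32.8571.
floor = 32.

32


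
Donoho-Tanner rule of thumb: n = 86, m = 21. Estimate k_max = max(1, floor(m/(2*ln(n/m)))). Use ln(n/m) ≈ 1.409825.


n/m = 86/21.
ln(n/m) ≈ 1.409825.
2*ln(n/m) ≈ 2.81965.
m/(2*ln(n/m)) ≈ 21/2.81965 ≈ 7.4477.
floor = 7.
k_max = max(1, 7) = 7.

7


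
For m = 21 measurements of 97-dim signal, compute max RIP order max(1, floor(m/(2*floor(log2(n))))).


floor(log2(97)) = 6.
2*6 = 12.
m/(2*floor(log2(n))) = 21/12 ≈ 1.75.
floor = 1.
k = max(1, 1) = 1.

1


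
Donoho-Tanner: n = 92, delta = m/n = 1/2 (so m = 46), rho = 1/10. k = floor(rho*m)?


m = 1/2*92 = 46.
rho = 1/10.
rho*m = 1/10*46 = 4.6.
k = floor(4.6) = 4.

4


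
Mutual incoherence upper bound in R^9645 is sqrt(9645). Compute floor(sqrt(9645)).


98^2 = 9604 <= 9645 < 9801 = 99^2, so 98 <= sqrt(9645) < 99.
floor(sqrt(9645)) = 98.

98


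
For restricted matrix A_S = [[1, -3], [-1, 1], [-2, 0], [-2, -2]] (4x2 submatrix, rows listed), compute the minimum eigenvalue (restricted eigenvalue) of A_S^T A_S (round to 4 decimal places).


A_S^T A_S = [[10, 0], [0, 14]].
trace = 24.
det = 140.
disc = trace^2 - 4*det = 576 - 4*140 = 16.
sqrt(16) = 4.
lam_min = (24 - 4)/2 = 10 = 10.0000.

10.0000


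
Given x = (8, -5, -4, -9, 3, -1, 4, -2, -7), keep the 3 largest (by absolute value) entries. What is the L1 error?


Sorted |x_i| descending: [9, 8, 7, 5, 4, 4, 3, 2, 1]
Keep top 3: [9, 8, 7]
Tail entries: [5, 4, 4, 3, 2, 1]
L1 error = sum of tail = 19.

19


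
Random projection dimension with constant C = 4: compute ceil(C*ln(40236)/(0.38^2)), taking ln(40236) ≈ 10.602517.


ln(40236) ≈ 10.602517.
eps^2 = 0.38^2 = 0.1444.
C*ln(N)/eps^2 ≈ 4*10.602517/0.1444 ≈ 293.6985.
m = ceil(293.6985) = 294.

294


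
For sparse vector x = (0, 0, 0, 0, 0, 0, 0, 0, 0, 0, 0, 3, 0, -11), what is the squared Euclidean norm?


Non-zero entries: [(11, 3), (13, -11)]
Squares: [9, 121]
||x||_2^2 = sum = 130.

130


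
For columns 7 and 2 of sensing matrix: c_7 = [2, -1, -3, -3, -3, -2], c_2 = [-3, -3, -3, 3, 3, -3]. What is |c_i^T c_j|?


Inner product: 2*-3 + -1*-3 + -3*-3 + -3*3 + -3*3 + -2*-3
Products: [-6, 3, 9, -9, -9, 6]
Sum = -6.
|dot| = 6.

6


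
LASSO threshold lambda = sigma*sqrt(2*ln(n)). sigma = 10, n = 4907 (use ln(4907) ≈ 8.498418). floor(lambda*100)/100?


ln(4907) ≈ 8.498418.
2*ln(n) ≈ 16.996836.
sqrt(2*ln(n)) ≈ sqrt(16.996836) ≈ 4.122722.
lambda ≈ 10*4.122722 = 41.22722.
floor(lambda*100)/100 = 41.22.

41.22


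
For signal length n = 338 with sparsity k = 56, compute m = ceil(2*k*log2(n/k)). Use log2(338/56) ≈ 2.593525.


log2(n/k) = log2(338/56) ≈ 2.593525.
2*k*log2(n/k) ≈ 2*56*2.593525 = 290.4748.
m = ceil(290.4748) = 291.

291


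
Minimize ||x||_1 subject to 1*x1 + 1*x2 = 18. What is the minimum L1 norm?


Axis intercepts:
  x1 = 18, x2 = 0: L1 = 18
  x1 = 0, x2 = 18: L1 = 18
x* = (18, 0)
||x*||_1 = 18.

18


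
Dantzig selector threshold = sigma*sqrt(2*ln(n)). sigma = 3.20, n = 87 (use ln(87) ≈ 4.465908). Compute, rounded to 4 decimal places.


ln(87) ≈ 4.465908.
2*ln(n) ≈ 8.931816.
sqrt(2*ln(n)) ≈ sqrt(8.931816) ≈ 2.988614.
threshold ≈ 3.20*2.988614 = 9.5635648 ≈ 9.5636.

9.5636


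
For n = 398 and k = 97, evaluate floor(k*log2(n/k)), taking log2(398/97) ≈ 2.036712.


log2(n/k) = log2(398/97) ≈ 2.036712.
k*log2(n/k) ≈ 97*2.036712 = 197.561064.
floor(197.561064) = 197.

197


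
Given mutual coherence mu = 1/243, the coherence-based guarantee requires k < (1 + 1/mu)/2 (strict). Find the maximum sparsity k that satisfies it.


1/mu = 243.
1 + 1/mu = 244.
(1 + 1/mu)/2 = 122 is an integer and the inequality is strict, so k_max = 122 - 1 = 121.

121


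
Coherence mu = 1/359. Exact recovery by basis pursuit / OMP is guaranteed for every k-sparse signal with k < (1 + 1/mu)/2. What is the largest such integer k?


1/mu = 359.
1 + 1/mu = 360.
(1 + 1/mu)/2 = 180 is an integer and the inequality is strict, so k_max = 180 - 1 = 179.

179


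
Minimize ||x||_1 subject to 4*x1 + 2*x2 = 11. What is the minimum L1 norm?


Axis intercepts:
  x1 = 11/4, x2 = 0: L1 = 11/4
  x1 = 0, x2 = 11/2: L1 = 11/2
x* = (11/4, 0)
||x*||_1 = 11/4.

11/4


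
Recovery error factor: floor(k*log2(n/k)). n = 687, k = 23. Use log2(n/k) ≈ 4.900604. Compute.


log2(n/k) = log2(687/23) ≈ 4.900604.
k*log2(n/k) ≈ 23*4.900604 = 112.713892.
floor(112.713892) = 112.

112


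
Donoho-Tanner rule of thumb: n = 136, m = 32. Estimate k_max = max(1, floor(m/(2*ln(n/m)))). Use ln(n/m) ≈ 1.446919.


n/m = 136/32 = 17/4.
ln(n/m) ≈ 1.446919.
2*ln(n/m) ≈ 2.893838.
m/(2*ln(n/m)) ≈ 32/2.893838 ≈ 11.058.
floor = 11.
k_max = max(1, 11) = 11.

11


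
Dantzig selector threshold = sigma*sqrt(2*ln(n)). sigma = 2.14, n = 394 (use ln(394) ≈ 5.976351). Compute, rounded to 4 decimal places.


ln(394) ≈ 5.976351.
2*ln(n) ≈ 11.952702.
sqrt(2*ln(n)) ≈ sqrt(11.952702) ≈ 3.457268.
threshold ≈ 2.14*3.457268 = 7.39855352 ≈ 7.3986.

7.3986


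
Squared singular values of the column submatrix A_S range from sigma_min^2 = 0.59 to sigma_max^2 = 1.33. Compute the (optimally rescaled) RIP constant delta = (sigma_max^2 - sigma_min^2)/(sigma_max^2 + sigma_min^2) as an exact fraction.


lambda_max - lambda_min = 1.33 - 0.59 = 0.74.
lambda_max + lambda_min = 1.33 + 0.59 = 1.92.
delta = 0.74/1.92 = 74/192 = 37/96.

37/96


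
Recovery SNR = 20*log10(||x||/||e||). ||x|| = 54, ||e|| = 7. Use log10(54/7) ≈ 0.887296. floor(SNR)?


||x||/||e|| = 54/7.
log10(54/7) ≈ 0.887296.
20*log10(||x||/||e||) ≈ 20*0.887296 = 17.74592.
floor(17.74592) = 17.

17


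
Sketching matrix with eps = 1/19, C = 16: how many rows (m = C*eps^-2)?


1/eps = 19.
(1/eps)^2 = 361.
m = 16*361 = 5776.

5776


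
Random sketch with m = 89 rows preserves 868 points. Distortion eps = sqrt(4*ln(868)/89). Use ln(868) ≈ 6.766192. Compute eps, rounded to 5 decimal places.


ln(868) ≈ 6.766192.
4*ln(N)/m ≈ 4*6.766192/89 ≈ 0.30409852.
eps = sqrt(0.30409852) ≈ 0.5514513 ≈ 0.55145.

0.55145


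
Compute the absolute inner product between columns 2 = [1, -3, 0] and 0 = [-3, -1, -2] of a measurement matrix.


Inner product: 1*-3 + -3*-1 + 0*-2
Products: [-3, 3, 0]
Sum = 0.
|dot| = 0.

0


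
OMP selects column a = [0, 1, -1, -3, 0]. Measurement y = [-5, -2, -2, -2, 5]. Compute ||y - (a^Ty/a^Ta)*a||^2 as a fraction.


a^T a = 11.
a^T y = 6.
coeff = 6/11 = 6/11.
||r||^2 = 646/11.

646/11


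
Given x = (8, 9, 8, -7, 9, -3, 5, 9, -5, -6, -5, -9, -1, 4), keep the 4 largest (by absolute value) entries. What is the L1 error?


Sorted |x_i| descending: [9, 9, 9, 9, 8, 8, 7, 6, 5, 5, 5, 4, 3, 1]
Keep top 4: [9, 9, 9, 9]
Tail entries: [8, 8, 7, 6, 5, 5, 5, 4, 3, 1]
L1 error = sum of tail = 52.

52


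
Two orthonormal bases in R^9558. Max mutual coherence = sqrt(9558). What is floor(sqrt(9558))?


97^2 = 9409 <= 9558 < 9604 = 98^2, so 97 <= sqrt(9558) < 98.
floor(sqrt(9558)) = 97.

97


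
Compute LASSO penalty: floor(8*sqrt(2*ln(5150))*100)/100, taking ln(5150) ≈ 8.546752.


ln(5150) ≈ 8.546752.
2*ln(n) ≈ 17.093504.
sqrt(2*ln(n)) ≈ sqrt(17.093504) ≈ 4.134429.
lambda ≈ 8*4.134429 = 33.075432.
floor(lambda*100)/100 = 33.07.

33.07


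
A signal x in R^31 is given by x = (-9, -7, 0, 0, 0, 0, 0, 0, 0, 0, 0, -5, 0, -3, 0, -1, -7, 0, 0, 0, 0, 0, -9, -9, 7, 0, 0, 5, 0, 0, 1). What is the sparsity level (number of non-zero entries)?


Non-zero positions: [0, 1, 11, 13, 15, 16, 22, 23, 24, 27, 30].
Sparsity = 11.

11


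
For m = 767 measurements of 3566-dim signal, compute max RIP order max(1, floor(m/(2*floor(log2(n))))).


floor(log2(3566)) = 11.
2*11 = 22.
m/(2*floor(log2(n))) = 767/22 ≈ 34.8636.
floor = 34.
k = max(1, 34) = 34.

34


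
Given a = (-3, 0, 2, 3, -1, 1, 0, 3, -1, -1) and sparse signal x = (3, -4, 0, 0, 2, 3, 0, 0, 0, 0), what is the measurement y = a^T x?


Non-zero terms: ['-3*3', '0*-4', '-1*2', '1*3']
Products: [-9, 0, -2, 3]
y = sum = -8.

-8


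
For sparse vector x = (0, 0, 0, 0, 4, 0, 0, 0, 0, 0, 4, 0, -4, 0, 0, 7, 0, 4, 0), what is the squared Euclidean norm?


Non-zero entries: [(4, 4), (10, 4), (12, -4), (15, 7), (17, 4)]
Squares: [16, 16, 16, 49, 16]
||x||_2^2 = sum = 113.

113


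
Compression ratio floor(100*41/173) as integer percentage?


100*m/n = 100*41/173 ≈ 23.6994.
floor = 23.

23


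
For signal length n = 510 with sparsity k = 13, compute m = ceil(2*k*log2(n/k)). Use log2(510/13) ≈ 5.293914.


log2(n/k) = log2(510/13) ≈ 5.293914.
2*k*log2(n/k) ≈ 2*13*5.293914 = 137.641764.
m = ceil(137.641764) = 138.

138


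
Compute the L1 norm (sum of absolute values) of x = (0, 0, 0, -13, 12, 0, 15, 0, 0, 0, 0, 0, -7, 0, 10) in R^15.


Non-zero entries: [(3, -13), (4, 12), (6, 15), (12, -7), (14, 10)]
Absolute values: [13, 12, 15, 7, 10]
||x||_1 = sum = 57.

57


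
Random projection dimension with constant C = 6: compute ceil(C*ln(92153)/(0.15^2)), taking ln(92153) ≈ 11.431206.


ln(92153) ≈ 11.431206.
eps^2 = 0.15^2 = 0.0225.
C*ln(N)/eps^2 ≈ 6*11.431206/0.0225 ≈ 3048.3216.
m = ceil(3048.3216) = 3049.

3049


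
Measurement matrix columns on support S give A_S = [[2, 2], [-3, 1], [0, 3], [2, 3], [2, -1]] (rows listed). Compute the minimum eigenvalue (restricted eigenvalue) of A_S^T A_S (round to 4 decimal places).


A_S^T A_S = [[21, 5], [5, 24]].
trace = 45.
det = 479.
disc = trace^2 - 4*det = 2025 - 4*479 = 109.
sqrt(109) ≈ 10.440307.
lam_min = (45 - sqrt(109))/2 ≈ (45 - 10.440307)/2 = 17.2798465 ≈ 17.2798.

17.2798


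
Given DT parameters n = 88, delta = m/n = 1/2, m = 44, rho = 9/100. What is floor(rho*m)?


m = 1/2*88 = 44.
rho = 9/100.
rho*m = 9/100*44 = 3.96.
k = floor(3.96) = 3.

3


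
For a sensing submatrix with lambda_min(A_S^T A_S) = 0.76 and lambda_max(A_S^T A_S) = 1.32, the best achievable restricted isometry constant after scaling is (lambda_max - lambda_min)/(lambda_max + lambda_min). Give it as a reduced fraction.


lambda_max - lambda_min = 1.32 - 0.76 = 0.56.
lambda_max + lambda_min = 1.32 + 0.76 = 2.08.
delta = 0.56/2.08 = 56/208 = 7/26.

7/26
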